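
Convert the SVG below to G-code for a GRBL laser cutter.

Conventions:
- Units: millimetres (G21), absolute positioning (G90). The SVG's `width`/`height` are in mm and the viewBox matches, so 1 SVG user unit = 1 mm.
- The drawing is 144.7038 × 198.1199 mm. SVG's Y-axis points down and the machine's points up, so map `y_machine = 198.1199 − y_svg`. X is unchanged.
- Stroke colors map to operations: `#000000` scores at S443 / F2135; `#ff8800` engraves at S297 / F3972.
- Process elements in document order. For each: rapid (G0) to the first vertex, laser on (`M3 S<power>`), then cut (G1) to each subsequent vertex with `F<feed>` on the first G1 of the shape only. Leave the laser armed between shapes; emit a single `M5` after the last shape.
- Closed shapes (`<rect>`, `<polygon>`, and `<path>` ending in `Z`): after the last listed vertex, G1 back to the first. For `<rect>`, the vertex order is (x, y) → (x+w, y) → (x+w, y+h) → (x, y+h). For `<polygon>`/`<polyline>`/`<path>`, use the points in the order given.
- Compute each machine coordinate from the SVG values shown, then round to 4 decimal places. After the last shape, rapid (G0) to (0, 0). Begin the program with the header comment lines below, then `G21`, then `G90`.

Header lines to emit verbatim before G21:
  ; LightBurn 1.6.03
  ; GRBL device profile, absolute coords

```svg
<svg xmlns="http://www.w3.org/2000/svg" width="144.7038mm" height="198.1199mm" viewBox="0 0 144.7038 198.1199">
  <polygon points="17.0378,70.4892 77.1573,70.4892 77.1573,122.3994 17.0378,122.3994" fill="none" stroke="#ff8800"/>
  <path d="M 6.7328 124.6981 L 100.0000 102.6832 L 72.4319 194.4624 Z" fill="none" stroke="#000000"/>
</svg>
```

; LightBurn 1.6.03
; GRBL device profile, absolute coords
G21
G90
G0 X17.0378 Y127.6307
M3 S297
G1 X77.1573 Y127.6307 F3972
G1 X77.1573 Y75.7205
G1 X17.0378 Y75.7205
G1 X17.0378 Y127.6307
G0 X6.7328 Y73.4218
M3 S443
G1 X100.0000 Y95.4367 F2135
G1 X72.4319 Y3.6575
G1 X6.7328 Y73.4218
M5
G0 X0.0000 Y0.0000

1 u = 1 mm; y_m = 198.1199 − y.

[1] `<polygon>` rectangle, #ff8800→engrave S297 F3972: (17.0378,127.6307) → (77.1573,127.6307) → (77.1573,75.7205) → (17.0378,75.7205) → (17.0378,127.6307) (closed)

[2] `<path>` regular polygon, #000000→score S443 F2135: (6.7328,73.4218) → (100.0000,95.4367) → (72.4319,3.6575) → (6.7328,73.4218) (closed)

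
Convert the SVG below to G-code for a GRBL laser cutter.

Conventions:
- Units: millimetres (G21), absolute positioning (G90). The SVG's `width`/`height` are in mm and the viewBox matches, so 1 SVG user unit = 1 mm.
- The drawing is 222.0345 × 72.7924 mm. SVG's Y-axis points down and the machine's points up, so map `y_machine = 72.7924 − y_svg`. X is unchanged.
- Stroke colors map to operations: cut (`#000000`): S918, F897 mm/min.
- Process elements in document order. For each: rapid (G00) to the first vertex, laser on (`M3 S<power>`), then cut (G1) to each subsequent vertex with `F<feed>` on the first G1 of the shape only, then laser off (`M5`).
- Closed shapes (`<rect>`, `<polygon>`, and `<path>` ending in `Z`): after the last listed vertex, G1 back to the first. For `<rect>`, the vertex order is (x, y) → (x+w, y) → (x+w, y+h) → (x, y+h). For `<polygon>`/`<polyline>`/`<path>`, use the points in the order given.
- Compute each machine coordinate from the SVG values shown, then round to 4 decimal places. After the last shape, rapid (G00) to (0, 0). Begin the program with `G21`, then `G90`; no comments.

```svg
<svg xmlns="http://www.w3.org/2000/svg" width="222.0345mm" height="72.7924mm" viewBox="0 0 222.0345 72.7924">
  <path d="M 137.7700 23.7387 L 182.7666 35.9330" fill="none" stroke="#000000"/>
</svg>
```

Since the viewBox matches the mm dimensions, user units are millimetres directly. The only transform is the Y-flip y_m = 72.7924 − y_svg.

Shape 1 is a line segment drawn with `<path>`. Its stroke #000000 means cut at S918, F897. After flipping Y the toolpath is (137.7700,49.0537) → (182.7666,36.8594).

G21
G90
G00 X137.7700 Y49.0537
M3 S918
G1 X182.7666 Y36.8594 F897
M5
G00 X0.0000 Y0.0000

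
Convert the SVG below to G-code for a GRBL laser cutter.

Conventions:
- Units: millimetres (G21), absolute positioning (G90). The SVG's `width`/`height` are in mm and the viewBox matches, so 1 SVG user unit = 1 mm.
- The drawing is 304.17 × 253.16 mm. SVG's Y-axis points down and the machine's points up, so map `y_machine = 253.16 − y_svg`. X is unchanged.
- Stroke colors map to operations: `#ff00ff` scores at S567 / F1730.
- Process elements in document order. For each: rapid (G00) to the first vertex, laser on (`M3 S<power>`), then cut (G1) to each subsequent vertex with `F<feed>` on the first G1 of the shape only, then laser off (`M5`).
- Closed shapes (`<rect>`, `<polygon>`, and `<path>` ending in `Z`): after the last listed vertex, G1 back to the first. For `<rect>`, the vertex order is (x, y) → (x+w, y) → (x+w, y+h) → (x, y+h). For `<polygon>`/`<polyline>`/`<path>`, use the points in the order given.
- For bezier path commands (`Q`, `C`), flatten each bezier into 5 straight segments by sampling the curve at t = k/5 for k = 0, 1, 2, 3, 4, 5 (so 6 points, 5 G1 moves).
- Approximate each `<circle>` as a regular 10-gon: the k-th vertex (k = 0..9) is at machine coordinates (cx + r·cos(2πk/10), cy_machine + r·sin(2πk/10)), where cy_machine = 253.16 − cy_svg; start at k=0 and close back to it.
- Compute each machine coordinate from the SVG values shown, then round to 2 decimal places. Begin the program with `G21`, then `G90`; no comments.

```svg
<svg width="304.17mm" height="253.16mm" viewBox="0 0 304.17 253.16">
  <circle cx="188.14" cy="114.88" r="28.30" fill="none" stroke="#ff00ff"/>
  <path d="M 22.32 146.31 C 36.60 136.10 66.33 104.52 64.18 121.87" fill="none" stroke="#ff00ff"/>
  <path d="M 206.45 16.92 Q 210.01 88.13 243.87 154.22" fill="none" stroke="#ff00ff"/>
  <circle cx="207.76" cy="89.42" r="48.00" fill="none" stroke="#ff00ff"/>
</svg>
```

G21
G90
G00 X216.44 Y138.28
M3 S567
G1 X211.04 Y154.91 F1730
G1 X196.89 Y165.19
G1 X179.39 Y165.19
G1 X165.24 Y154.91
G1 X159.84 Y138.28
G1 X165.24 Y121.65
G1 X179.39 Y111.37
G1 X196.89 Y111.37
G1 X211.04 Y121.65
G1 X216.44 Y138.28
M5
G00 X22.32 Y106.85
M3 S567
G1 X32.36 Y114.98 F1730
G1 X43.84 Y124.86
G1 X54.49 Y133.12
G1 X62.02 Y136.39
G1 X64.18 Y131.29
M5
G00 X206.45 Y236.24
M3 S567
G1 X209.09 Y207.96 F1730
G1 X214.15 Y180.09
G1 X221.63 Y152.63
G1 X231.54 Y125.58
G1 X243.87 Y98.94
M5
G00 X255.76 Y163.74
M3 S567
G1 X246.59 Y191.95 F1730
G1 X222.59 Y209.39
G1 X192.93 Y209.39
G1 X168.93 Y191.95
G1 X159.76 Y163.74
G1 X168.93 Y135.53
G1 X192.93 Y118.09
G1 X222.59 Y118.09
G1 X246.59 Y135.53
G1 X255.76 Y163.74
M5

Since the viewBox matches the mm dimensions, user units are millimetres directly. The only transform is the Y-flip y_m = 253.16 − y_svg.

Shape 1 is a circle drawn with `<circle>`. Its stroke #ff00ff means score at S567, F1730. After flipping Y the toolpath is (216.44,138.28) → (211.04,154.91) → (196.89,165.19) → (179.39,165.19) → (165.24,154.91) → (159.84,138.28) → (165.24,121.65) → (179.39,111.37) → (196.89,111.37) → (211.04,121.65) → (216.44,138.28), returning to the start.

Shape 2 is a cubic bezier drawn with `<path>`. Its stroke #ff00ff means score at S567, F1730. After flipping Y the toolpath is (22.32,106.85) → (32.36,114.98) → (43.84,124.86) → (54.49,133.12) → (62.02,136.39) → (64.18,131.29).

Shape 3 is a quadratic bezier drawn with `<path>`. Its stroke #ff00ff means score at S567, F1730. After flipping Y the toolpath is (206.45,236.24) → (209.09,207.96) → (214.15,180.09) → (221.63,152.63) → (231.54,125.58) → (243.87,98.94).

Shape 4 is a circle drawn with `<circle>`. Its stroke #ff00ff means score at S567, F1730. After flipping Y the toolpath is (255.76,163.74) → (246.59,191.95) → (222.59,209.39) → (192.93,209.39) → (168.93,191.95) → (159.76,163.74) → (168.93,135.53) → (192.93,118.09) → (222.59,118.09) → (246.59,135.53) → (255.76,163.74), returning to the start.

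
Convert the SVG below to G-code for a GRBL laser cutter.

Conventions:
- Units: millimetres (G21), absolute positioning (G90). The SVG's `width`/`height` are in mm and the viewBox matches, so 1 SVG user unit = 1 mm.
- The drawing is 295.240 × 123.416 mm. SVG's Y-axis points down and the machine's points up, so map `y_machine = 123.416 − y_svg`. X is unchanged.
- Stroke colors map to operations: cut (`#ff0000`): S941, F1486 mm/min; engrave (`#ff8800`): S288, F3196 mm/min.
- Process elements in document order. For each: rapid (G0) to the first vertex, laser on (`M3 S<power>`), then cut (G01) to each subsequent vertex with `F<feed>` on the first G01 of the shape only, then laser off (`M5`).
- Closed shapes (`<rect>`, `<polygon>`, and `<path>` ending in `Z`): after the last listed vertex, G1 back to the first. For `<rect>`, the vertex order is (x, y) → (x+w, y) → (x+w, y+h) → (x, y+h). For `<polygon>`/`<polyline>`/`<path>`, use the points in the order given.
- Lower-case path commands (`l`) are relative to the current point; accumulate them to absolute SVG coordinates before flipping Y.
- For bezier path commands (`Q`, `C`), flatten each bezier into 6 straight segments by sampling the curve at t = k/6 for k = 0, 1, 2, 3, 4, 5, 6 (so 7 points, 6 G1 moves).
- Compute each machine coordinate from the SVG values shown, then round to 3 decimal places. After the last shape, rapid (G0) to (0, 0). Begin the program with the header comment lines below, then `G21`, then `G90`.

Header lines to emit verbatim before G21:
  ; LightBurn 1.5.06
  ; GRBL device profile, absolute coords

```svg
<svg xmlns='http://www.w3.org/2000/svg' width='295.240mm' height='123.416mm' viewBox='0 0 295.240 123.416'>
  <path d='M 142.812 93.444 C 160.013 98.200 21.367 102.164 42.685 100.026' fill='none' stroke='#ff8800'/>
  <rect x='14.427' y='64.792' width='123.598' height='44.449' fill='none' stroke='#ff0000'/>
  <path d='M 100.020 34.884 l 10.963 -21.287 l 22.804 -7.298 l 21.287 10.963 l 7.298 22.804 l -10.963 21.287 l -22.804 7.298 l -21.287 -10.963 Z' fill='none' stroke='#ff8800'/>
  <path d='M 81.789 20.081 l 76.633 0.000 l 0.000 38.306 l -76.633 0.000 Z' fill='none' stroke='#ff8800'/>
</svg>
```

; LightBurn 1.5.06
; GRBL device profile, absolute coords
G21
G90
G0 X142.812 Y29.972
M3 S288
G01 X139.887 Y27.685 F3196
G01 X119.761 Y25.677
G01 X91.205 Y24.096
G01 X62.992 Y23.089
G01 X43.894 Y22.805
G01 X42.685 Y23.390
M5
G0 X14.427 Y58.624
M3 S941
G01 X138.025 Y58.624 F1486
G01 X138.025 Y14.175
G01 X14.427 Y14.175
G01 X14.427 Y58.624
M5
G0 X100.020 Y88.532
M3 S288
G01 X110.983 Y109.819 F3196
G01 X133.787 Y117.117
G01 X155.074 Y106.154
G01 X162.372 Y83.350
G01 X151.409 Y62.063
G01 X128.605 Y54.765
G01 X107.318 Y65.728
G01 X100.020 Y88.532
M5
G0 X81.789 Y103.335
M3 S288
G01 X158.422 Y103.335 F3196
G01 X158.422 Y65.029
G01 X81.789 Y65.029
G01 X81.789 Y103.335
M5
G0 X0.000 Y0.000

Since the viewBox matches the mm dimensions, user units are millimetres directly. The only transform is the Y-flip y_m = 123.416 − y_svg.

Shape 1 is a cubic bezier drawn with `<path>`. Its stroke #ff8800 means engrave at S288, F3196. After flipping Y the toolpath is (142.812,29.972) → (139.887,27.685) → (119.761,25.677) → (91.205,24.096) → (62.992,23.089) → (43.894,22.805) → (42.685,23.390).

Shape 2 is a rectangle drawn with `<rect>`. Its stroke #ff0000 means cut at S941, F1486. After flipping Y the toolpath is (14.427,58.624) → (138.025,58.624) → (138.025,14.175) → (14.427,14.175) → (14.427,58.624), returning to the start.

Shape 3 is a regular polygon drawn with `<path>`. Its stroke #ff8800 means engrave at S288, F3196. After flipping Y the toolpath is (100.020,88.532) → (110.983,109.819) → (133.787,117.117) → (155.074,106.154) → (162.372,83.350) → (151.409,62.063) → (128.605,54.765) → (107.318,65.728) → (100.020,88.532), returning to the start.

Shape 4 is a rectangle drawn with `<path>`. Its stroke #ff8800 means engrave at S288, F3196. After flipping Y the toolpath is (81.789,103.335) → (158.422,103.335) → (158.422,65.029) → (81.789,65.029) → (81.789,103.335), returning to the start.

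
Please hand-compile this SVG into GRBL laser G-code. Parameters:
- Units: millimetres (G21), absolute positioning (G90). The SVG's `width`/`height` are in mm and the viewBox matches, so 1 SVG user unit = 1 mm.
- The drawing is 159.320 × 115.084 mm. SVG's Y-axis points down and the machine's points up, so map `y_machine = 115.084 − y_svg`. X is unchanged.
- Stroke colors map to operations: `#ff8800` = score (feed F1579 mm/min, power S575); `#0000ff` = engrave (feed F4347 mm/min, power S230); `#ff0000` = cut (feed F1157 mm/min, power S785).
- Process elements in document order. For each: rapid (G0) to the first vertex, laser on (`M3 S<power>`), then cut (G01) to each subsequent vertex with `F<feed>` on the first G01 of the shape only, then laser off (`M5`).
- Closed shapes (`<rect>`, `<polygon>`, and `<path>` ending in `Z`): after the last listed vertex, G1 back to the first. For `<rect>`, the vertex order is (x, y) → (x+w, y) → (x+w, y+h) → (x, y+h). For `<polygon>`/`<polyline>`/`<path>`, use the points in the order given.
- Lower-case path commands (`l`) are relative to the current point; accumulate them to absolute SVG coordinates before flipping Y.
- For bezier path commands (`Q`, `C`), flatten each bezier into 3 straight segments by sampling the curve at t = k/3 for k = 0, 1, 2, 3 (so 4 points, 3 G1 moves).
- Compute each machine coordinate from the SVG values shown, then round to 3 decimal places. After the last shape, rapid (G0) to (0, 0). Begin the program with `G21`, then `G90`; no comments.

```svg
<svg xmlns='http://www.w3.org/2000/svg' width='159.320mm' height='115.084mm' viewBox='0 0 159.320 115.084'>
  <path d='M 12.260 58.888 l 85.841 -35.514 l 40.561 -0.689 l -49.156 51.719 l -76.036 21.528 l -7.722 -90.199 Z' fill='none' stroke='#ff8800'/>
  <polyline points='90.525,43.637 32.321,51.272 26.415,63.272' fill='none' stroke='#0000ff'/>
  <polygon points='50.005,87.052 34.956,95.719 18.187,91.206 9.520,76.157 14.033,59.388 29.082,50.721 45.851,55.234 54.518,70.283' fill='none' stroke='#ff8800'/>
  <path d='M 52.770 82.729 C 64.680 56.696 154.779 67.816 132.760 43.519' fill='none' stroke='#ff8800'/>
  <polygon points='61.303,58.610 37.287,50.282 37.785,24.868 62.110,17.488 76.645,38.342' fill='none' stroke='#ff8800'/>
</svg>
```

G21
G90
G0 X12.260 Y56.196
M3 S575
G01 X98.101 Y91.710 F1579
G01 X138.662 Y92.399
G01 X89.506 Y40.680
G01 X13.470 Y19.152
G01 X5.748 Y109.351
G01 X12.260 Y56.196
M5
G0 X90.525 Y71.447
M3 S230
G01 X32.321 Y63.812 F4347
G01 X26.415 Y51.812
M5
G0 X50.005 Y28.032
M3 S575
G01 X34.956 Y19.365 F1579
G01 X18.187 Y23.878
G01 X9.520 Y38.927
G01 X14.033 Y55.696
G01 X29.082 Y64.363
G01 X45.851 Y59.850
G01 X54.518 Y44.801
G01 X50.005 Y28.032
M5
G0 X52.770 Y32.355
M3 S575
G01 X83.695 Y48.691 F1579
G01 X124.455 Y56.386
G01 X132.760 Y71.565
M5
G0 X61.303 Y56.474
M3 S575
G01 X37.287 Y64.802 F1579
G01 X37.785 Y90.216
G01 X62.110 Y97.596
G01 X76.645 Y76.742
G01 X61.303 Y56.474
M5
G0 X0.000 Y0.000

1 u = 1 mm; y_m = 115.084 − y.

[1] `<path>` closed polygon, #ff8800→score S575 F1579: (12.260,56.196) → (98.101,91.710) → (138.662,92.399) → (89.506,40.680) → (13.470,19.152) → (5.748,109.351) → (12.260,56.196) (closed)

[2] `<polyline>` open polyline, #0000ff→engrave S230 F4347: (90.525,71.447) → (32.321,63.812) → (26.415,51.812)

[3] `<polygon>` regular polygon, #ff8800→score S575 F1579: (50.005,28.032) → (34.956,19.365) → (18.187,23.878) → (9.520,38.927) → (14.033,55.696) → (29.082,64.363) → (45.851,59.850) → (54.518,44.801) → (50.005,28.032) (closed)

[4] `<path>` cubic bezier, #ff8800→score S575 F1579: (52.770,32.355) → (83.695,48.691) → (124.455,56.386) → (132.760,71.565)

[5] `<polygon>` regular polygon, #ff8800→score S575 F1579: (61.303,56.474) → (37.287,64.802) → (37.785,90.216) → (62.110,97.596) → (76.645,76.742) → (61.303,56.474) (closed)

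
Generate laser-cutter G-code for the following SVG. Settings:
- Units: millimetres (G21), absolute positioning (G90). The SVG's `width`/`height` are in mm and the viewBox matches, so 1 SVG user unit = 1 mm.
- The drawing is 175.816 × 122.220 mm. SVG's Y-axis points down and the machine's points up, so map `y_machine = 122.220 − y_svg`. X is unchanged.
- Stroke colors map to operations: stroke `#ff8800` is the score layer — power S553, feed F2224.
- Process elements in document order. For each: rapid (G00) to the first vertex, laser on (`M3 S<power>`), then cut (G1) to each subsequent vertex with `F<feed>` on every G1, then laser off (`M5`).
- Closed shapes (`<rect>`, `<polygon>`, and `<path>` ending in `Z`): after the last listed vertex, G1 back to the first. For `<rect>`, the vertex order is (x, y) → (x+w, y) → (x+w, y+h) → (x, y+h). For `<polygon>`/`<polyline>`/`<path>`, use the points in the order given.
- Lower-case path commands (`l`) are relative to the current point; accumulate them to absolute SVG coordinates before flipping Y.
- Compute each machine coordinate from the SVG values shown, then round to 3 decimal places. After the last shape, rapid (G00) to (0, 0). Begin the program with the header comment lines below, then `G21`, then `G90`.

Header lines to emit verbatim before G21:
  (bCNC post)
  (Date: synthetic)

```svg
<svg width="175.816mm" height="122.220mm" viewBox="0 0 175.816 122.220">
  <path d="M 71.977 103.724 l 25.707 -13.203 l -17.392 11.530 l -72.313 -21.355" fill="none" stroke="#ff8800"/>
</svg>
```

(bCNC post)
(Date: synthetic)
G21
G90
G00 X71.977 Y18.496
M3 S553
G1 X97.684 Y31.699 F2224
G1 X80.292 Y20.169 F2224
G1 X7.979 Y41.524 F2224
M5
G00 X0.000 Y0.000

Since the viewBox matches the mm dimensions, user units are millimetres directly. The only transform is the Y-flip y_m = 122.220 − y_svg.

Shape 1 is a open polyline drawn with `<path>`. Its stroke #ff8800 means score at S553, F2224. After flipping Y the toolpath is (71.977,18.496) → (97.684,31.699) → (80.292,20.169) → (7.979,41.524).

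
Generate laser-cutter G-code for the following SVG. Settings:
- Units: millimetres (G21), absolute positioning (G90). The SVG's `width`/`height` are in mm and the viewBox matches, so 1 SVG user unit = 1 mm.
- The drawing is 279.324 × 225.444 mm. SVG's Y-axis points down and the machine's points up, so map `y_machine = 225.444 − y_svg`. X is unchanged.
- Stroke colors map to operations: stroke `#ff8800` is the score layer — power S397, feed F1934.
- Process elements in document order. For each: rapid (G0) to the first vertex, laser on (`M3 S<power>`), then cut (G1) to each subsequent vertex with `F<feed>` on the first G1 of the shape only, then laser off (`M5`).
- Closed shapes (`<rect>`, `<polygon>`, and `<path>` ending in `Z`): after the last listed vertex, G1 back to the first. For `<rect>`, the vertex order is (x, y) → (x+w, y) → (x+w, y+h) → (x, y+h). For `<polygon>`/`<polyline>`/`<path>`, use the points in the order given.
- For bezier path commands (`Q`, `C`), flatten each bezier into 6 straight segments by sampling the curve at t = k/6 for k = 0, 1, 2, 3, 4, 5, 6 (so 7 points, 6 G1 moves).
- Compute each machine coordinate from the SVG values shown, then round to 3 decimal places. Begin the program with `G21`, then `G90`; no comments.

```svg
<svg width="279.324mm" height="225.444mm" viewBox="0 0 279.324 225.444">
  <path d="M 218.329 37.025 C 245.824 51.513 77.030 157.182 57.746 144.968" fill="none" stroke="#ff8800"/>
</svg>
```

G21
G90
G0 X218.329 Y188.419
M3 S397
G1 X217.320 Y174.544 F1934
G1 X193.202 Y151.280
G1 X155.580 Y124.434
G1 X114.059 Y99.813
G1 X78.246 Y83.225
G1 X57.746 Y80.476
M5

1 u = 1 mm; y_m = 225.444 − y.

[1] `<path>` cubic bezier, #ff8800→score S397 F1934: (218.329,188.419) → (217.320,174.544) → (193.202,151.280) → (155.580,124.434) → (114.059,99.813) → (78.246,83.225) → (57.746,80.476)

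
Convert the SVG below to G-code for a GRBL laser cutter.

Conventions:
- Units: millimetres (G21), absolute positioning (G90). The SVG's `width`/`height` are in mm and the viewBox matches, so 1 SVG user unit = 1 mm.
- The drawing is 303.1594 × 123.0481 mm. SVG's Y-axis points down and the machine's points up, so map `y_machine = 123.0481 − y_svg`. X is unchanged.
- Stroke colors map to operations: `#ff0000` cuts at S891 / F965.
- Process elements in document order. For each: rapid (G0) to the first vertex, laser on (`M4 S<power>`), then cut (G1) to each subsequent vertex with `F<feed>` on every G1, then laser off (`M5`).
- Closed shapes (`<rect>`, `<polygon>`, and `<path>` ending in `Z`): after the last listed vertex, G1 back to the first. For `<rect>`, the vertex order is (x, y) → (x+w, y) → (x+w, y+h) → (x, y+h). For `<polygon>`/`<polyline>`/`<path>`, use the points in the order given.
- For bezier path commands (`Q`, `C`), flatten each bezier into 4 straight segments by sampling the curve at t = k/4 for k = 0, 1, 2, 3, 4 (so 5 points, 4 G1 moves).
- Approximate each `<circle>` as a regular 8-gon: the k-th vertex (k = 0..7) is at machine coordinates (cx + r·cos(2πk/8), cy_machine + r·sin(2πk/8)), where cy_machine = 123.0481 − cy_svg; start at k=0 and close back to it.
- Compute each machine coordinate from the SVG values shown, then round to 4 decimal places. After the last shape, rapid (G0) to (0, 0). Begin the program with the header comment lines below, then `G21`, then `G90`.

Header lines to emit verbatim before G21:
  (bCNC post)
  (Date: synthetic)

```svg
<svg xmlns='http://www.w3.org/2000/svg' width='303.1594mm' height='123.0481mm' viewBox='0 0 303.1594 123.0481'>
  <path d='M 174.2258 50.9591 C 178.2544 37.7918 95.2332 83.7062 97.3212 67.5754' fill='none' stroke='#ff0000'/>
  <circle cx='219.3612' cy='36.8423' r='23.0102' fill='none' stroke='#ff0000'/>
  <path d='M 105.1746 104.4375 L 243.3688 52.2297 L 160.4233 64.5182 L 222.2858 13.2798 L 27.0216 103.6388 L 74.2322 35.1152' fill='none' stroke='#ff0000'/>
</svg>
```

(bCNC post)
(Date: synthetic)
G21
G90
G0 X174.2258 Y72.0890
M4 S891
G1 X163.6154 Y72.7793 F965
G1 X136.5012 Y62.6695 F965
G1 X109.0232 Y53.1155 F965
G1 X97.3212 Y55.4727 F965
M5
G0 X242.3714 Y86.2058
M4 S891
G1 X235.6319 Y102.4765 F965
G1 X219.3612 Y109.2160 F965
G1 X203.0905 Y102.4765 F965
G1 X196.3510 Y86.2058 F965
G1 X203.0905 Y69.9351 F965
G1 X219.3612 Y63.1956 F965
G1 X235.6319 Y69.9351 F965
G1 X242.3714 Y86.2058 F965
M5
G0 X105.1746 Y18.6106
M4 S891
G1 X243.3688 Y70.8184 F965
G1 X160.4233 Y58.5299 F965
G1 X222.2858 Y109.7683 F965
G1 X27.0216 Y19.4093 F965
G1 X74.2322 Y87.9329 F965
M5
G0 X0.0000 Y0.0000

Since the viewBox matches the mm dimensions, user units are millimetres directly. The only transform is the Y-flip y_m = 123.0481 − y_svg.

Shape 1 is a cubic bezier drawn with `<path>`. Its stroke #ff0000 means cut at S891, F965. After flipping Y the toolpath is (174.2258,72.0890) → (163.6154,72.7793) → (136.5012,62.6695) → (109.0232,53.1155) → (97.3212,55.4727).

Shape 2 is a circle drawn with `<circle>`. Its stroke #ff0000 means cut at S891, F965. After flipping Y the toolpath is (242.3714,86.2058) → (235.6319,102.4765) → (219.3612,109.2160) → (203.0905,102.4765) → (196.3510,86.2058) → (203.0905,69.9351) → (219.3612,63.1956) → (235.6319,69.9351) → (242.3714,86.2058), returning to the start.

Shape 3 is a open polyline drawn with `<path>`. Its stroke #ff0000 means cut at S891, F965. After flipping Y the toolpath is (105.1746,18.6106) → (243.3688,70.8184) → (160.4233,58.5299) → (222.2858,109.7683) → (27.0216,19.4093) → (74.2322,87.9329).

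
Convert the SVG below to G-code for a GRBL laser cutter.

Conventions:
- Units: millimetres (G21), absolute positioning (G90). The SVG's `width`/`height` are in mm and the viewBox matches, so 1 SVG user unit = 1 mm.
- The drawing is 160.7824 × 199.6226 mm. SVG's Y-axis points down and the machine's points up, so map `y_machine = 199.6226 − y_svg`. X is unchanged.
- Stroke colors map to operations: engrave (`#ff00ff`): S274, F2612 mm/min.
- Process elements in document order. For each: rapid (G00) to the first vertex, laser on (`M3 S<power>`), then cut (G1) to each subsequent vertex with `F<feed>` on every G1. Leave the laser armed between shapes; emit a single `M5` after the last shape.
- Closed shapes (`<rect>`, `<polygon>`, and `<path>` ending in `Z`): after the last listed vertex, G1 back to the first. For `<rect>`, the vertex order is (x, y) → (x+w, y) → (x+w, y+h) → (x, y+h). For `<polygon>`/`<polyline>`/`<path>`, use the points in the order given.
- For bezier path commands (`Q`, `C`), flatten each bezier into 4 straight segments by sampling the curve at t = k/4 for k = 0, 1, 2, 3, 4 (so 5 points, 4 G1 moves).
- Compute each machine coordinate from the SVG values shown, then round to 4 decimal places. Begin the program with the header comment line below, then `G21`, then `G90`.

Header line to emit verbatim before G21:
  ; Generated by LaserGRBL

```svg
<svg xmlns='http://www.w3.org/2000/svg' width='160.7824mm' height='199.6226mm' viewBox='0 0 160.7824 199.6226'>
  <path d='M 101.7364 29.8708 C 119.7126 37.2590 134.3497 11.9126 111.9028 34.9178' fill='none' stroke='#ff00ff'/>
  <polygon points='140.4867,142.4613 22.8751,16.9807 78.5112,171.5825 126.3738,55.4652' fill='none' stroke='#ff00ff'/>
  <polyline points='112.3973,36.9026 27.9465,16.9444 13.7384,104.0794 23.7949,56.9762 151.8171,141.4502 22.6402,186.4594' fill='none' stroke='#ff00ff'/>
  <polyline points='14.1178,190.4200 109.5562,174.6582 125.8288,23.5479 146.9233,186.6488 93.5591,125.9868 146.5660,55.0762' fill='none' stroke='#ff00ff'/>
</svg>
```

; Generated by LaserGRBL
G21
G90
G00 X101.7364 Y169.7518
M3 S274
G1 X114.0652 Y169.0814 F2612
G1 X121.9783 Y173.0847 F2612
G1 X122.3120 Y174.1597 F2612
G1 X111.9028 Y164.7048 F2612
G00 X140.4867 Y57.1613
M3 S274
G1 X22.8751 Y182.6419 F2612
G1 X78.5112 Y28.0401 F2612
G1 X126.3738 Y144.1574 F2612
G1 X140.4867 Y57.1613 F2612
G00 X112.3973 Y162.7200
M3 S274
G1 X27.9465 Y182.6782 F2612
G1 X13.7384 Y95.5432 F2612
G1 X23.7949 Y142.6464 F2612
G1 X151.8171 Y58.1724 F2612
G1 X22.6402 Y13.1632 F2612
G00 X14.1178 Y9.2026
M3 S274
G1 X109.5562 Y24.9644 F2612
G1 X125.8288 Y176.0747 F2612
G1 X146.9233 Y12.9738 F2612
G1 X93.5591 Y73.6358 F2612
G1 X146.5660 Y144.5464 F2612
M5

Since the viewBox matches the mm dimensions, user units are millimetres directly. The only transform is the Y-flip y_m = 199.6226 − y_svg.

Shape 1 is a cubic bezier drawn with `<path>`. Its stroke #ff00ff means engrave at S274, F2612. After flipping Y the toolpath is (101.7364,169.7518) → (114.0652,169.0814) → (121.9783,173.0847) → (122.3120,174.1597) → (111.9028,164.7048).

Shape 2 is a closed polygon drawn with `<polygon>`. Its stroke #ff00ff means engrave at S274, F2612. After flipping Y the toolpath is (140.4867,57.1613) → (22.8751,182.6419) → (78.5112,28.0401) → (126.3738,144.1574) → (140.4867,57.1613), returning to the start.

Shape 3 is a open polyline drawn with `<polyline>`. Its stroke #ff00ff means engrave at S274, F2612. After flipping Y the toolpath is (112.3973,162.7200) → (27.9465,182.6782) → (13.7384,95.5432) → (23.7949,142.6464) → (151.8171,58.1724) → (22.6402,13.1632).

Shape 4 is a open polyline drawn with `<polyline>`. Its stroke #ff00ff means engrave at S274, F2612. After flipping Y the toolpath is (14.1178,9.2026) → (109.5562,24.9644) → (125.8288,176.0747) → (146.9233,12.9738) → (93.5591,73.6358) → (146.5660,144.5464).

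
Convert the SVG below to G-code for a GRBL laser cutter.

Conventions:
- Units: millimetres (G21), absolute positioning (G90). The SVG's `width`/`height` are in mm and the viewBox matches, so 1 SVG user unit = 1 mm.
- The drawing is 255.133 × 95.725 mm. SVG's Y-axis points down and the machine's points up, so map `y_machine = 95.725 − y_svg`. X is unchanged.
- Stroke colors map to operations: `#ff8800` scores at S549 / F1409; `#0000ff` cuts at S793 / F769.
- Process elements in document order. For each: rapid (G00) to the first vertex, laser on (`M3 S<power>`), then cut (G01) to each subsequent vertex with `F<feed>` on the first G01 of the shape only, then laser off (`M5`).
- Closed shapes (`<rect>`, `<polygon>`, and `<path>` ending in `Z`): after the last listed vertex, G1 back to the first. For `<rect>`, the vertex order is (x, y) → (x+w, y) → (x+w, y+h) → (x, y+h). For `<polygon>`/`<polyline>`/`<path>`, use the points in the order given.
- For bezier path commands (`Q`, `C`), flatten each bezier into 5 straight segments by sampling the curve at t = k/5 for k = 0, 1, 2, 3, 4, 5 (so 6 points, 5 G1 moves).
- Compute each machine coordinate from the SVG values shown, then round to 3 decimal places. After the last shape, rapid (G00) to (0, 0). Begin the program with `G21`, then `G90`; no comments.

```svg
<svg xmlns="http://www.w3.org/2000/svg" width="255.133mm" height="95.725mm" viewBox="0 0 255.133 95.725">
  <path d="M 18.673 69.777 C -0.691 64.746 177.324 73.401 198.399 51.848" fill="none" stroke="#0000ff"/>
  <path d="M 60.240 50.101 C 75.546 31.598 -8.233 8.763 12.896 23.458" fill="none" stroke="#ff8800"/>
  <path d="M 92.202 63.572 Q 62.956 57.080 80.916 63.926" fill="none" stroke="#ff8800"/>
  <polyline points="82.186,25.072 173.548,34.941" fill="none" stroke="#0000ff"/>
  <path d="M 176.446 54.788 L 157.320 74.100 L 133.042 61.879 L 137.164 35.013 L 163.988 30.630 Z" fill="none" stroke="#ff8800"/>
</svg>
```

viewBox `0 0 255.133 95.725` with mm width/height → 1 unit = 1 mm. Flip: y_m = 95.725 − y_svg.

**Shape 1** — `<path>` cubic bezier, stroke `#0000ff` → cut (S793, F769). Control points (SVG): P0=(18.673,69.777), P1=(-0.691,64.746), P2=(177.324,73.401), P3=(198.399,51.848); sampled at t=k/5. Machine vertices: (18.673,25.948) → (27.906,27.675) → (67.502,28.225) → (120.454,29.704) → (169.756,34.219) → (198.399,43.877). Open path.

**Shape 2** — `<path>` cubic bezier, stroke `#ff8800` → score (S549, F1409). Control points (SVG): P0=(60.240,50.101), P1=(75.546,31.598), P2=(-8.233,8.763), P3=(12.896,23.458); sampled at t=k/5. Machine vertices: (60.240,45.624) → (59.165,56.911) → (44.102,67.228) → (24.841,74.566) → (11.176,76.915) → (12.896,72.267). Open path.

**Shape 3** — `<path>` quadratic bezier, stroke `#ff8800` → score (S549, F1409). Control points (SVG): P0=(92.202,63.572), P1=(62.956,57.080), P2=(80.916,63.926); sampled at t=k/5. Machine vertices: (92.202,32.153) → (82.392,34.216) → (76.358,35.213) → (74.101,35.142) → (75.620,34.004) → (80.916,31.799). Open path.

**Shape 4** — `<polyline>` line segment, stroke `#0000ff` → cut (S793, F769). Machine vertices: (82.186,70.653) → (173.548,60.784). Open path.

**Shape 5** — `<path>` regular polygon, stroke `#ff8800` → score (S549, F1409). Machine vertices: (176.446,40.937) → (157.320,21.625) → (133.042,33.846) → (137.164,60.712) → (163.988,65.095) → (176.446,40.937). Closed: final G1 returns to the first vertex.

G21
G90
G00 X18.673 Y25.948
M3 S793
G01 X27.906 Y27.675 F769
G01 X67.502 Y28.225
G01 X120.454 Y29.704
G01 X169.756 Y34.219
G01 X198.399 Y43.877
M5
G00 X60.240 Y45.624
M3 S549
G01 X59.165 Y56.911 F1409
G01 X44.102 Y67.228
G01 X24.841 Y74.566
G01 X11.176 Y76.915
G01 X12.896 Y72.267
M5
G00 X92.202 Y32.153
M3 S549
G01 X82.392 Y34.216 F1409
G01 X76.358 Y35.213
G01 X74.101 Y35.142
G01 X75.620 Y34.004
G01 X80.916 Y31.799
M5
G00 X82.186 Y70.653
M3 S793
G01 X173.548 Y60.784 F769
M5
G00 X176.446 Y40.937
M3 S549
G01 X157.320 Y21.625 F1409
G01 X133.042 Y33.846
G01 X137.164 Y60.712
G01 X163.988 Y65.095
G01 X176.446 Y40.937
M5
G00 X0.000 Y0.000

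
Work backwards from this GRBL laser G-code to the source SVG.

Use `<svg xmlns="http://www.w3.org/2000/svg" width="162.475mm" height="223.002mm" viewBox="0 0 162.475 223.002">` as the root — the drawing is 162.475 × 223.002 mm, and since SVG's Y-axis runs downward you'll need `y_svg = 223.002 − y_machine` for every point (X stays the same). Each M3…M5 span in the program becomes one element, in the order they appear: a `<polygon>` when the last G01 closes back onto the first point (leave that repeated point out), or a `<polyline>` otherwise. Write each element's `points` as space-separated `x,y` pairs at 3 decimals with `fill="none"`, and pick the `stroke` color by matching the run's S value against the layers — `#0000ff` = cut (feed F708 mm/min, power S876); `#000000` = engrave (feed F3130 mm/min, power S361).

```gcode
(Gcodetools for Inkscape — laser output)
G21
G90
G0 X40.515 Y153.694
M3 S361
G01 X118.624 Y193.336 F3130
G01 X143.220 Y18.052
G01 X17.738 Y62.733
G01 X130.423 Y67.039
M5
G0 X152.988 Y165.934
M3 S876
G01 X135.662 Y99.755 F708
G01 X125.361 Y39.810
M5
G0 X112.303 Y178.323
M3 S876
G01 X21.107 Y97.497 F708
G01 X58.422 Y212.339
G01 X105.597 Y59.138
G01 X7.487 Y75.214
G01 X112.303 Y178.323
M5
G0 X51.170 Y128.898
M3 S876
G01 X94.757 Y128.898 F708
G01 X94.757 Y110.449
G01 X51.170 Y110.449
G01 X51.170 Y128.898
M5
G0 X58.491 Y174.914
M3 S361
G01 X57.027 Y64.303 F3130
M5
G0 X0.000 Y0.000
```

Machine Y-up, SVG Y-down with viewBox height 223.002, so y_svg = 223.002 − y_machine; X carries over.

Run 1: S361 ⇒ engrave layer `#000000`. The run is open, so emit a `<polyline>` with points (Y-flipped): 40.515,69.308 118.624,29.666 143.220,204.950 17.738,160.269 130.423,155.963.

Run 2: the run's S876 means `#0000ff` (cut). The run is open, so emit a `<polyline>` with points (Y-flipped): 152.988,57.068 135.662,123.247 125.361,183.192.

Run 3: the run's S876 means `#0000ff` (cut). The run returns to its start, so emit a `<polygon>` with points (Y-flipped): 112.303,44.679 21.107,125.505 58.422,10.663 105.597,163.864 7.487,147.788.

Run 4: S876 ⇒ cut layer `#0000ff`. The run returns to its start, so emit a `<polygon>` with points (Y-flipped): 51.170,94.104 94.757,94.104 94.757,112.553 51.170,112.553.

Run 5: the run's S361 means `#000000` (engrave). The run is open, so emit a `<polyline>` with points (Y-flipped): 58.491,48.088 57.027,158.699.

<svg xmlns="http://www.w3.org/2000/svg" width="162.475mm" height="223.002mm" viewBox="0 0 162.475 223.002">
  <polyline points="40.515,69.308 118.624,29.666 143.220,204.950 17.738,160.269 130.423,155.963" fill="none" stroke="#000000"/>
  <polyline points="152.988,57.068 135.662,123.247 125.361,183.192" fill="none" stroke="#0000ff"/>
  <polygon points="112.303,44.679 21.107,125.505 58.422,10.663 105.597,163.864 7.487,147.788" fill="none" stroke="#0000ff"/>
  <polygon points="51.170,94.104 94.757,94.104 94.757,112.553 51.170,112.553" fill="none" stroke="#0000ff"/>
  <polyline points="58.491,48.088 57.027,158.699" fill="none" stroke="#000000"/>
</svg>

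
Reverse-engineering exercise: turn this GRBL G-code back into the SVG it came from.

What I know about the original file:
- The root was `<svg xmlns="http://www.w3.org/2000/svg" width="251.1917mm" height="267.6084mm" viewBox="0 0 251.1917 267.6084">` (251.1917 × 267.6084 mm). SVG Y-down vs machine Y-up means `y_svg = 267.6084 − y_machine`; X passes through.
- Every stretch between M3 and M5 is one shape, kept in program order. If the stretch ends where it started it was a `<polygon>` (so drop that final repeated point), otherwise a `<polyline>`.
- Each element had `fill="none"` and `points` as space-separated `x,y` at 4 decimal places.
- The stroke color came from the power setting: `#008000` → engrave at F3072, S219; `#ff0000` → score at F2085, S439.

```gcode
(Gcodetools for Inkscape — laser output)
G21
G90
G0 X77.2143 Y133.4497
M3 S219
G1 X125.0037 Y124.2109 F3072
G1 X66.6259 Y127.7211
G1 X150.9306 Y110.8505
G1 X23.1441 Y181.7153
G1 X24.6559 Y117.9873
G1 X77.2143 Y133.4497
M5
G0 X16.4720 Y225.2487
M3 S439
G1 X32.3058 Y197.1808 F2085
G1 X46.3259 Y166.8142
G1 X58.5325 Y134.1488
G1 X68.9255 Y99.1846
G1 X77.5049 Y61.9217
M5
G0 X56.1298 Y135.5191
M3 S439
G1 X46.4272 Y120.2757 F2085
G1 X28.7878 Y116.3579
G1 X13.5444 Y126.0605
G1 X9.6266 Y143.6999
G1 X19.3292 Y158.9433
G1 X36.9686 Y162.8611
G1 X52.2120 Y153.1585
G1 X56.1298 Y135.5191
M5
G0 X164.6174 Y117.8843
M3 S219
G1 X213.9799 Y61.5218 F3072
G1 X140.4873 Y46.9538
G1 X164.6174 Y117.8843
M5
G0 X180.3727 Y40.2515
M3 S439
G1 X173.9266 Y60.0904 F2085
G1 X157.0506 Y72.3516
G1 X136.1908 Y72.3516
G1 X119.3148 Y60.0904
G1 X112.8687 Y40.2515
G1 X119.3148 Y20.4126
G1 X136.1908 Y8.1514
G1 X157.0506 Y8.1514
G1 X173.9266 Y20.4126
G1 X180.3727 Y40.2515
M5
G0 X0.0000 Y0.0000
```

Machine Y-up, SVG Y-down with viewBox height 267.6084, so y_svg = 267.6084 − y_machine; X carries over.

Run 1: S219 ⇒ engrave layer `#008000`. The run returns to its start, so emit a `<polygon>` with points (Y-flipped): 77.2143,134.1587 125.0037,143.3975 66.6259,139.8873 150.9306,156.7579 23.1441,85.8931 24.6559,149.6211.

Run 2: power S439 maps to stroke `#ff0000` (score). The run is open, so emit a `<polyline>` with points (Y-flipped): 16.4720,42.3597 32.3058,70.4276 46.3259,100.7942 58.5325,133.4596 68.9255,168.4238 77.5049,205.6867.

Run 3: the run's S439 means `#ff0000` (score). The run returns to its start, so emit a `<polygon>` with points (Y-flipped): 56.1298,132.0893 46.4272,147.3327 28.7878,151.2505 13.5444,141.5479 9.6266,123.9085 19.3292,108.6651 36.9686,104.7473 52.2120,114.4499.

Run 4: the run's S219 means `#008000` (engrave). The run returns to its start, so emit a `<polygon>` with points (Y-flipped): 164.6174,149.7241 213.9799,206.0866 140.4873,220.6546.

Run 5: power S439 maps to stroke `#ff0000` (score). The run returns to its start, so emit a `<polygon>` with points (Y-flipped): 180.3727,227.3569 173.9266,207.5180 157.0506,195.2568 136.1908,195.2568 119.3148,207.5180 112.8687,227.3569 119.3148,247.1958 136.1908,259.4570 157.0506,259.4570 173.9266,247.1958.

<svg xmlns="http://www.w3.org/2000/svg" width="251.1917mm" height="267.6084mm" viewBox="0 0 251.1917 267.6084">
  <polygon points="77.2143,134.1587 125.0037,143.3975 66.6259,139.8873 150.9306,156.7579 23.1441,85.8931 24.6559,149.6211" fill="none" stroke="#008000"/>
  <polyline points="16.4720,42.3597 32.3058,70.4276 46.3259,100.7942 58.5325,133.4596 68.9255,168.4238 77.5049,205.6867" fill="none" stroke="#ff0000"/>
  <polygon points="56.1298,132.0893 46.4272,147.3327 28.7878,151.2505 13.5444,141.5479 9.6266,123.9085 19.3292,108.6651 36.9686,104.7473 52.2120,114.4499" fill="none" stroke="#ff0000"/>
  <polygon points="164.6174,149.7241 213.9799,206.0866 140.4873,220.6546" fill="none" stroke="#008000"/>
  <polygon points="180.3727,227.3569 173.9266,207.5180 157.0506,195.2568 136.1908,195.2568 119.3148,207.5180 112.8687,227.3569 119.3148,247.1958 136.1908,259.4570 157.0506,259.4570 173.9266,247.1958" fill="none" stroke="#ff0000"/>
</svg>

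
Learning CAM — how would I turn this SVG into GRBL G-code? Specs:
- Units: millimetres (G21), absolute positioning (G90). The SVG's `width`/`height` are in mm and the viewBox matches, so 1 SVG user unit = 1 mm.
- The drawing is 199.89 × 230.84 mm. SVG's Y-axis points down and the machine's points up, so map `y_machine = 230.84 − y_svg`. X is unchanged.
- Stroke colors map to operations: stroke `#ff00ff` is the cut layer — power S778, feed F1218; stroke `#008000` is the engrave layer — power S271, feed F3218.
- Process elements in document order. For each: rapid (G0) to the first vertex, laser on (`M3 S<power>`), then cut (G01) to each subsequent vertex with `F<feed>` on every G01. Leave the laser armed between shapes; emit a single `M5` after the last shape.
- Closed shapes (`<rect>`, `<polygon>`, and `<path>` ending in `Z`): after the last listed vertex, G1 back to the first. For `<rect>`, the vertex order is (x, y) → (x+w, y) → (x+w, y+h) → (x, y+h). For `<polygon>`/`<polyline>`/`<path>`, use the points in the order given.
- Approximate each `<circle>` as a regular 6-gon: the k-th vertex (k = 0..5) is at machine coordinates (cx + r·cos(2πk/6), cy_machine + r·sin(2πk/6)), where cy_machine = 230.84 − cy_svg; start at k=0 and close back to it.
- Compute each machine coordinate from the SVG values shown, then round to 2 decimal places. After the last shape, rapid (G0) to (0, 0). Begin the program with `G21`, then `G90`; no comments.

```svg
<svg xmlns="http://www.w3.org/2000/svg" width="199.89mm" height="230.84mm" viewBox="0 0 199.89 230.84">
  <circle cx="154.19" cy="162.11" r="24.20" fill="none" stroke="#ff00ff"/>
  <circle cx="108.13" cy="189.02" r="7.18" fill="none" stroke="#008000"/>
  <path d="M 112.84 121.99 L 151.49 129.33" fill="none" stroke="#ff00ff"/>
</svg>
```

G21
G90
G0 X178.39 Y68.73
M3 S778
G01 X166.29 Y89.69 F1218
G01 X142.09 Y89.69 F1218
G01 X129.99 Y68.73 F1218
G01 X142.09 Y47.77 F1218
G01 X166.29 Y47.77 F1218
G01 X178.39 Y68.73 F1218
G0 X115.31 Y41.82
M3 S271
G01 X111.72 Y48.04 F3218
G01 X104.54 Y48.04 F3218
G01 X100.95 Y41.82 F3218
G01 X104.54 Y35.60 F3218
G01 X111.72 Y35.60 F3218
G01 X115.31 Y41.82 F3218
G0 X112.84 Y108.85
M3 S778
G01 X151.49 Y101.51 F1218
M5
G0 X0.00 Y0.00

1 u = 1 mm; y_m = 230.84 − y.

[1] `<circle>` circle, #ff00ff→cut S778 F1218: (178.39,68.73) → (166.29,89.69) → (142.09,89.69) → (129.99,68.73) → (142.09,47.77) → (166.29,47.77) → (178.39,68.73) (closed)

[2] `<circle>` circle, #008000→engrave S271 F3218: (115.31,41.82) → (111.72,48.04) → (104.54,48.04) → (100.95,41.82) → (104.54,35.60) → (111.72,35.60) → (115.31,41.82) (closed)

[3] `<path>` line segment, #ff00ff→cut S778 F1218: (112.84,108.85) → (151.49,101.51)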